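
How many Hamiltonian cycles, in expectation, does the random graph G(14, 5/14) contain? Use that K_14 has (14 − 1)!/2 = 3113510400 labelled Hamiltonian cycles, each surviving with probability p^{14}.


K_14 has (14 − 1)!/2 = 3113510400 labelled Hamiltonian cycles.
For each such Hamiltonian cycle H, let X_H = 1 if all 14 edges of H are present in G. Then P[X_H = 1] = p^{14} = (5/14)^{14} = 6103515625/11112006825558016.
By linearity of expectation: E[X] = Σ_H E[X_H] = 3113510400 · p^{14} = 3113510400 · 6103515625/11112006825558016 = 5302276611328125/3100448333024.
Numerically: E[X] ≈ 1710.2.

E[X] = 3113510400 · (5/14)^{14} = 5302276611328125/3100448333024 ≈ 1710.2.


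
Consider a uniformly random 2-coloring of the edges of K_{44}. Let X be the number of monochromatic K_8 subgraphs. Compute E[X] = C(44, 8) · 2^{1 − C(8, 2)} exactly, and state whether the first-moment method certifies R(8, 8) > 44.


E[X] = C(44, 8) · 2^{1 − 28} = 177232627 · 2^{−27} = 177232627/134217728.
As a reduced fraction: E[X] = 177232627/134217728 ≈ 1.320486.
Is E[X] < 1? NO.
Since E[X] ≥ 1, the first-moment bound is inconclusive at n = 44; it does NOT by itself certify R(8, 8) > 44.

E[X] = 177232627/134217728 ≈ 1.320486; E[X] ≥ 1; first-moment method inconclusive here.


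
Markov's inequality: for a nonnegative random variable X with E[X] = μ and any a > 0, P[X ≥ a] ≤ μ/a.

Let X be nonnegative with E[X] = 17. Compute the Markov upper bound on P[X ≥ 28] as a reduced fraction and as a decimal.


μ = E[X] = 17, a = 28.
Markov: P[X ≥ 28] ≤ μ/a = (17)/28 = 17/28.
Numerically: ≈ 0.607143.
(Since a = 28 > μ = 17.000000, the bound 17/28 is < 1 and informative.)

P[X ≥ 28] ≤ 17/28 ≈ 0.607143.


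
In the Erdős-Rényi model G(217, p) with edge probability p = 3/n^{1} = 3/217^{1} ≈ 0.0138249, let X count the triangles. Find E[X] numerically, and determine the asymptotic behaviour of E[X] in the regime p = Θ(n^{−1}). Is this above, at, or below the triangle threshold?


Number of potential triangles: C(217, 3) = 1679580.
Each occurs with probability p³ ≈ (0.0138249)³ ≈ 2.64231483e-06.
By linearity: E[X] = C(217, 3)·p³ ≈ 1679580 · 2.64231483e-06 ≈ 4.437979.
Here α = 1, so p = 3/n is exactly at the triangle threshold p ~ 1/n. Asymptotically E[X] → c³/6 = 3³/6 = 9/2 ≈ 4.500000, a bounded constant. In this regime the triangle count is asymptotically Poisson(c³/6).

E[X] ≈ 4.437979; in regime p = Θ(1/n^{1}) E[X] stays bounded (at the triangle threshold p ~ 1/n).


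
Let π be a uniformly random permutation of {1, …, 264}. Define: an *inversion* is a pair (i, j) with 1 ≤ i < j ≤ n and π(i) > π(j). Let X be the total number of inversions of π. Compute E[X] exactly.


Write X = Σ X_I over the C(264, 2) = 34716 pairs i < j, with X_I the indicator of one inversion.
There are 34716 indicators.
For each fixed pair i < j, the values π(i) and π(j) are two distinct elements of {1, …, 264} in uniformly random order; by symmetry P[π(i) > π(j)] = 1/2.
By linearity: E[X] = 34716 · (1/2) = C(264, 2) · (1/2) = 34716/2 = 17358 ≈ 17358.00000.

E[X] = 17358 = 17358.00000.


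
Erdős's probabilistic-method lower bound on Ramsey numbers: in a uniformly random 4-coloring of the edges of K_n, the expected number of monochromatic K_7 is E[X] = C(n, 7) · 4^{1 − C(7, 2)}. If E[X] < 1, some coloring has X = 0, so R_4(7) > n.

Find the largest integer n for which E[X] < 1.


We need C(n, 7) · 4^{1 − 21} < 1, i.e. C(n, 7) < 4^{21 − 1} = 1099511627776.
Check values of n near the boundary:
  n = 176: C(176, 7) = 919790691600; 919790691600 < 1099511627776? YES
  n = 177: C(177, 7) = 957664425960; 957664425960 < 1099511627776? YES
  n = 178: C(178, 7) = 996867063280; 996867063280 < 1099511627776? YES
  n = 179: C(179, 7) = 1037437234460; 1037437234460 < 1099511627776? YES
  n = 180: C(180, 7) = 1079414463600; 1079414463600 < 1099511627776? YES
  n = 181: C(181, 7) = 1122839183400; 1122839183400 < 1099511627776? NO
  n = 182: C(182, 7) = 1167752750736; 1167752750736 < 1099511627776? NO
  n = 183: C(183, 7) = 1214197462413; 1214197462413 < 1099511627776? NO
The largest n with C(n, 7) < 1099511627776 is n = 180 (where E[X] = 67463403975/68719476736 ≈ 0.9817). Hence R_4(7) > 180, i.e. R_4(7) ≥ 181.

Largest n = 180; hence R_4(7) > 180.


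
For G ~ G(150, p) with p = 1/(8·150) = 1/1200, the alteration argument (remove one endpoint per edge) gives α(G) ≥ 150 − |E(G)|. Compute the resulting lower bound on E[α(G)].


E[|E(G)|] = C(150, 2)·p = 11175 · (1/1200) = 149/16.
E[α(G)] ≥ n − E[|E(G)|] = 150 − 149/16 = 2251/16.
Numerically: ≈ 140.688.
(This is only a lower bound; the true E[α(G)] may be larger.)

E[α(G)] ≥ 2251/16 ≈ 140.688.


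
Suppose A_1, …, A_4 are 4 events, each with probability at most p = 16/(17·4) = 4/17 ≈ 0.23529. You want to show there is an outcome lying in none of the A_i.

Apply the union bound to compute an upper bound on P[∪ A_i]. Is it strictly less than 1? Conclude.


Union bound: P[∪_{i=1}^{4} A_i] ≤ Σ_i P[A_i] ≤ 4·p = 4·(4/17) = 16/17.
Numerically: 16/17 ≈ 0.94118.
Is 16/17 < 1? YES.
Since P[∪ A_i] ≤ 16/17 < 1, the complement has P[∩ A_i^c] ≥ 1 − 16/17 = 1/17 > 0, so some outcome avoids every A_i.

4·p = 16/17 ≈ 0.94118; existence CERTIFIED by the union bound.


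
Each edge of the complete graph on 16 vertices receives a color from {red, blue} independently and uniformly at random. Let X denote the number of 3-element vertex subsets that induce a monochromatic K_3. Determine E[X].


Let X = Σ_S X_S over the C(16, 3) = 560 subsets S of size 3, where X_S = 1 if the K_3 on S is monochromatic.
For a fixed S, the K_3 on S has C(3, 2) = 3 edges. P[all 3 edges red] = (1/2)^3, and likewise for blue, so P[monochromatic] = 2·(1/2)^3 = 2^{1 − 3} = 1/4.
By linearity: E[X] = C(16, 3) · 2^{1 − 3} = 560 · 1/4 = 140.
Numerically: E[X] ≈ 140.000000.

E[X] = C(16,3)·2^(1−C(3,2)) = 140 ≈ 140.000000.


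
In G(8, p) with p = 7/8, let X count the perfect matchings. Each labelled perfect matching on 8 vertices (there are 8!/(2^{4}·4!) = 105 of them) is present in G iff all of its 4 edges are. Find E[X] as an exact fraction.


K_8 has 8!/(2^{4}·4!) = 105 labelled perfect matchings.
For each such perfect matching H, let X_H = 1 if all 4 edges of H are present in G. Then P[X_H = 1] = p^{4} = (7/8)^{4} = 2401/4096.
By linearity: E[X] = Σ_H E[X_H] = 105 · p^{4} = 105 · 2401/4096 = 252105/4096.
Numerically: E[X] ≈ 61.5.

E[X] = 105 · (7/8)^{4} = 252105/4096 ≈ 61.5.


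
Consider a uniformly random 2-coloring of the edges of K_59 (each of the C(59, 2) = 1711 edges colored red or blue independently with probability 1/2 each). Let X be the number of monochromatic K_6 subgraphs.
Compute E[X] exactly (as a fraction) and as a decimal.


Let X = Σ_S X_S over the C(59, 6) = 45057474 subsets S of size 6, where X_S = 1 if the K_6 on S is monochromatic.
For a fixed S, the K_6 on S has C(6, 2) = 15 edges. P[all 15 edges red] = (1/2)^15, and likewise for blue, so P[monochromatic] = 2·(1/2)^15 = 2^{1 − 15} = 1/16384.
By linearity: E[X] = C(59, 6) · 2^{1 − 15} = 45057474 · 1/16384 = 22528737/8192.
Numerically: E[X] ≈ 2750.0900.

E[X] = C(59,6)·2^(1−C(6,2)) = 22528737/8192 ≈ 2750.0900.


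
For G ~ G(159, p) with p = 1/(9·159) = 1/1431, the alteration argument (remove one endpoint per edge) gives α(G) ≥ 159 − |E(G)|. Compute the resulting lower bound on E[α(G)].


E[|E(G)|] = C(159, 2)·p = 12561 · (1/1431) = 79/9.
E[α(G)] ≥ n − E[|E(G)|] = 159 − 79/9 = 1352/9.
Numerically: ≈ 150.2222.
(This is only a lower bound; the true E[α(G)] may be larger.)

E[α(G)] ≥ 1352/9 ≈ 150.2222.


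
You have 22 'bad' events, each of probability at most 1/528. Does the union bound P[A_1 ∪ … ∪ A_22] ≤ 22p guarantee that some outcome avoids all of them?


Union bound: P[∪_{i=1}^{22} A_i] ≤ Σ_i P[A_i] ≤ 22·p = 22·(1/528) = 1/24.
Numerically: 1/24 ≈ 0.042.
Is 1/24 < 1? YES.
Since P[∪ A_i] ≤ 1/24 < 1, the complement has P[∩ A_i^c] ≥ 1 − 1/24 = 23/24 > 0, so some outcome avoids every A_i.

22·p = 1/24 ≈ 0.042; existence CERTIFIED by the union bound.


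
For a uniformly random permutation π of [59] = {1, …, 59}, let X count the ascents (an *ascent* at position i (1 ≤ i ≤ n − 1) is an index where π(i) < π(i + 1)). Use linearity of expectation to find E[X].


Write X = Σ X_I over i = 1, …, 58, with X_I the indicator of one ascent.
There are 58 indicators.
For each fixed i, the pair (π(i), π(i+1)) is a uniformly random ordered pair of distinct values from {1, …, 59}; by symmetry P[π(i) < π(i+1)] = 1/2.
By linearity: E[X] = 58 · (1/2) = (59 − 1) · (1/2) = 29 ≈ 29.000000.

E[X] = 29 = 29.000000.


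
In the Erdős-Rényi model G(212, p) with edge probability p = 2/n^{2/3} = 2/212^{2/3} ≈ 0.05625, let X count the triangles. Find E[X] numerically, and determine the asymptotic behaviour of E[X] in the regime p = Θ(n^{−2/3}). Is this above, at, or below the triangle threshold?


Number of potential triangles: C(212, 3) = 1565620.
Each occurs with probability p³ ≈ (0.05625)³ ≈ 1.779993e-04.
By linearity: E[X] = C(212, 3)·p³ ≈ 1565620 · 1.779993e-04 ≈ 278.6792.
Since α = 2/3 < 1, p = c/n^{2/3} ≫ 1/n is above the triangle threshold p ~ 1/n. Asymptotically E[X] ~ (c³/6)·n^{3(1−α)} = (2³/6)·n^{1} → ∞; triangles are abundant w.h.p.

E[X] ≈ 278.6792; in regime p = Θ(1/n^{2/3}) E[X] diverges (above the triangle threshold p ~ 1/n).


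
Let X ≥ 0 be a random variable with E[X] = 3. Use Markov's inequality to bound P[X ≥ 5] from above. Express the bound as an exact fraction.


μ = E[X] = 3, a = 5.
Markov: P[X ≥ 5] ≤ μ/a = (3)/5 = 3/5.
Numerically: ≈ 0.600.
(Since a = 5 > μ = 3.000, the bound 3/5 is < 1 and informative.)

P[X ≥ 5] ≤ 3/5 ≈ 0.600.


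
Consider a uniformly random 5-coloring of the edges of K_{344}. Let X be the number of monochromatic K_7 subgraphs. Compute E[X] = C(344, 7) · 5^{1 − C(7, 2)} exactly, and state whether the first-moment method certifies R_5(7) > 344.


E[X] = C(344, 7) · 5^{1 − 21} = 106364775244728 · 5^{−20} = 106364775244728/95367431640625.
As a reduced fraction: E[X] = 106364775244728/95367431640625 ≈ 1.1153155.
Is E[X] < 1? NO.
Since E[X] ≥ 1, the first-moment bound is inconclusive at n = 344; it does NOT by itself certify R_5(7) > 344.

E[X] = 106364775244728/95367431640625 ≈ 1.1153155; E[X] ≥ 1; first-moment method inconclusive here.


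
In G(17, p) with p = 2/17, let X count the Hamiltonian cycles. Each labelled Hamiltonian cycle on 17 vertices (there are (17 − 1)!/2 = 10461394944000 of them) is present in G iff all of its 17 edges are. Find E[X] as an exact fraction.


K_17 has (17 − 1)!/2 = 10461394944000 labelled Hamiltonian cycles.
For each such Hamiltonian cycle H, let X_H = 1 if all 17 edges of H are present in G. Then P[X_H = 1] = p^{17} = (2/17)^{17} = 131072/827240261886336764177.
By linearity: E[X] = Σ_H E[X_H] = 10461394944000 · p^{17} = 10461394944000 · 131072/827240261886336764177 = 1371195958099968000/827240261886336764177.
Numerically: E[X] ≈ 0.001658.

E[X] = 10461394944000 · (2/17)^{17} = 1371195958099968000/827240261886336764177 ≈ 0.001658.


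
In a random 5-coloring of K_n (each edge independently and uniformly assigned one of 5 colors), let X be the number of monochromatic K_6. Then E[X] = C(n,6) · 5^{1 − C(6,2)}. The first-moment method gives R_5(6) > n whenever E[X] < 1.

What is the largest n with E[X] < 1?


We need C(n, 6) · 5^{1 − 15} < 1, i.e. C(n, 6) < 5^{15 − 1} = 6103515625.
Check values of n near the boundary:
  n = 124: C(124, 6) = 4465475476; 4465475476 < 6103515625? YES
  n = 125: C(125, 6) = 4690625500; 4690625500 < 6103515625? YES
  n = 126: C(126, 6) = 4925156775; 4925156775 < 6103515625? YES
  n = 127: C(127, 6) = 5169379425; 5169379425 < 6103515625? YES
  n = 128: C(128, 6) = 5423611200; 5423611200 < 6103515625? YES
  n = 129: C(129, 6) = 5688177600; 5688177600 < 6103515625? YES
  n = 130: C(130, 6) = 5963412000; 5963412000 < 6103515625? YES
  n = 131: C(131, 6) = 6249655776; 6249655776 < 6103515625? NO
  n = 132: C(132, 6) = 6547258432; 6547258432 < 6103515625? NO
The largest n with C(n, 6) < 6103515625 is n = 130 (where E[X] = 47707296/48828125 ≈ 0.97705). Hence R_5(6) > 130, i.e. R_5(6) ≥ 131.

Largest n = 130; hence R_5(6) > 130.


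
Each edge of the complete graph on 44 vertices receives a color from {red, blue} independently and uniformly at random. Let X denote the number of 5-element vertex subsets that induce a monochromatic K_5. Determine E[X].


Let X = Σ_S X_S over the C(44, 5) = 1086008 subsets S of size 5, where X_S = 1 if the K_5 on S is monochromatic.
For a fixed S, the K_5 on S has C(5, 2) = 10 edges. P[all 10 edges red] = (1/2)^10, and likewise for blue, so P[monochromatic] = 2·(1/2)^10 = 2^{1 − 10} = 1/512.
Summing: E[X] = C(44, 5) · 2^{1 − 10} = 1086008 · 1/512 = 135751/64.
Numerically: E[X] ≈ 2121.109375.

E[X] = C(44,5)·2^(1−C(5,2)) = 135751/64 ≈ 2121.109375.


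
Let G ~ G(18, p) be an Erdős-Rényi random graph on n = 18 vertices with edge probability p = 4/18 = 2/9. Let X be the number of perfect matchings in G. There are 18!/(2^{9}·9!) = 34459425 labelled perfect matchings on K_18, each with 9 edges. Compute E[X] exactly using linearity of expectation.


K_18 has 18!/(2^{9}·9!) = 34459425 labelled perfect matchings.
For each such perfect matching H, let X_H = 1 if all 9 edges of H are present in G. Then P[X_H = 1] = p^{9} = (2/9)^{9} = 512/387420489.
Summing the indicators: E[X] = Σ_H E[X_H] = 34459425 · p^{9} = 34459425 · 512/387420489 = 217817600/4782969.
Numerically: E[X] ≈ 45.54.

E[X] = 34459425 · (2/9)^{9} = 217817600/4782969 ≈ 45.54.


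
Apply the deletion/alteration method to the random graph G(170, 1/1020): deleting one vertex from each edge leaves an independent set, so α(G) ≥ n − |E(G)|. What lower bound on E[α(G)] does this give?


E[|E(G)|] = C(170, 2)·p = 14365 · (1/1020) = 169/12.
E[α(G)] ≥ n − E[|E(G)|] = 170 − 169/12 = 1871/12.
Numerically: ≈ 155.917.
(This is only a lower bound; the true E[α(G)] may be larger.)

E[α(G)] ≥ 1871/12 ≈ 155.917.


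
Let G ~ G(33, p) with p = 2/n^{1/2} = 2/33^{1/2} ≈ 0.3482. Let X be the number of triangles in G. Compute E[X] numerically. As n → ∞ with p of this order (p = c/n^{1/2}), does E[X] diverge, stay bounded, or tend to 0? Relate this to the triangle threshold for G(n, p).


Number of potential triangles: C(33, 3) = 5456.
Each occurs with probability p³ ≈ (0.3482)³ ≈ 4.220064e-02.
By linearity: E[X] = C(33, 3)·p³ ≈ 5456 · 4.220064e-02 ≈ 230.2467.
Since α = 1/2 < 1, p = c/n^{1/2} ≫ 1/n is above the triangle threshold p ~ 1/n. Asymptotically E[X] ~ (c³/6)·n^{3(1−α)} = (2³/6)·n^{1.5} → ∞; triangles are abundant w.h.p.

E[X] ≈ 230.2467; in regime p = Θ(1/n^{1/2}) E[X] diverges (above the triangle threshold p ~ 1/n).


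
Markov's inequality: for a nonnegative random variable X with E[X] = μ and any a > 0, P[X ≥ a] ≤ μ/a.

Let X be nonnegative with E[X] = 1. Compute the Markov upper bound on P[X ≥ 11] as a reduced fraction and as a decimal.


μ = E[X] = 1, a = 11.
Markov: P[X ≥ 11] ≤ μ/a = (1)/11 = 1/11.
Numerically: ≈ 0.0909.
(Since a = 11 > μ = 1.0000, the bound 1/11 is < 1 and informative.)

P[X ≥ 11] ≤ 1/11 ≈ 0.0909.


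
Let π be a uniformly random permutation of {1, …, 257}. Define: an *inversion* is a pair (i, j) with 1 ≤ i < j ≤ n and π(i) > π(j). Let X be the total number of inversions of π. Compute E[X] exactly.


Write X = Σ X_I over the C(257, 2) = 32896 pairs i < j, with X_I the indicator of one inversion.
There are 32896 indicators.
For each fixed pair i < j, the values π(i) and π(j) are two distinct elements of {1, …, 257} in uniformly random order; by symmetry P[π(i) > π(j)] = 1/2.
By linearity: E[X] = 32896 · (1/2) = C(257, 2) · (1/2) = 32896/2 = 16448 ≈ 16448.000.

E[X] = 16448 = 16448.000.


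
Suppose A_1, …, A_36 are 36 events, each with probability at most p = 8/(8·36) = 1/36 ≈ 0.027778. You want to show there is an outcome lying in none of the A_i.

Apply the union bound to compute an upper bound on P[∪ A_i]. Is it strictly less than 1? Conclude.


Union bound: P[∪_{i=1}^{36} A_i] ≤ Σ_i P[A_i] ≤ 36·p = 36·(1/36) = 1.
Numerically: 1 ≈ 1.000000.
Is 1 < 1? NO.
Since the bound 1 is ≥ 1, the union bound is uninformative here; it does NOT by itself certify existence.

36·p = 1 ≈ 1.000000; existence NOT certified by the union bound.


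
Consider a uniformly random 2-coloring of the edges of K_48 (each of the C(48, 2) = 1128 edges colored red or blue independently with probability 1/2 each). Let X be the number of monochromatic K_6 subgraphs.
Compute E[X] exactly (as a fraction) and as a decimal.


Let X = Σ_S X_S over the C(48, 6) = 12271512 subsets S of size 6, where X_S = 1 if the K_6 on S is monochromatic.
For a fixed S, the K_6 on S has C(6, 2) = 15 edges. P[all 15 edges red] = (1/2)^15, and likewise for blue, so P[monochromatic] = 2·(1/2)^15 = 2^{1 − 15} = 1/16384.
Summing: E[X] = C(48, 6) · 2^{1 − 15} = 12271512 · 1/16384 = 1533939/2048.
Numerically: E[X] ≈ 748.99365.

E[X] = C(48,6)·2^(1−C(6,2)) = 1533939/2048 ≈ 748.99365.


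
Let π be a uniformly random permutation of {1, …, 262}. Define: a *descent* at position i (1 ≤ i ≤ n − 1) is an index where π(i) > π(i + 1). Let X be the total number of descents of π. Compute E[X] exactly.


Write X = Σ X_I over i = 1, …, 261, with X_I the indicator of one descent.
There are 261 indicators.
For each fixed i, the pair (π(i), π(i+1)) is a uniformly random ordered pair of distinct values from {1, …, 262}; by symmetry P[π(i) > π(i+1)] = 1/2.
By linearity: E[X] = 261 · (1/2) = (262 − 1) · (1/2) = 261/2 ≈ 130.500000.

E[X] = 261/2 = 130.500000.


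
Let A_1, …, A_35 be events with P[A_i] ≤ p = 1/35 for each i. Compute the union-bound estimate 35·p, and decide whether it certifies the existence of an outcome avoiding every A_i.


Union bound: P[∪_{i=1}^{35} A_i] ≤ Σ_i P[A_i] ≤ 35·p = 35·(1/35) = 1.
Numerically: 1 ≈ 1.0000.
Is 1 < 1? NO.
Since the bound 1 is ≥ 1, the union bound is uninformative here; it does NOT by itself certify existence.

35·p = 1 ≈ 1.0000; existence NOT certified by the union bound.


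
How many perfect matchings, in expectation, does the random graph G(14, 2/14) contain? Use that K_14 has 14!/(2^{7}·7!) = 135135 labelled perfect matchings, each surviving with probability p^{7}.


K_14 has 14!/(2^{7}·7!) = 135135 labelled perfect matchings.
For each such perfect matching H, let X_H = 1 if all 7 edges of H are present in G. Then P[X_H = 1] = p^{7} = (1/7)^{7} = 1/823543.
Summing the indicators: E[X] = Σ_H E[X_H] = 135135 · p^{7} = 135135 · 1/823543 = 19305/117649.
Numerically: E[X] ≈ 0.16409.

E[X] = 135135 · (1/7)^{7} = 19305/117649 ≈ 0.16409.


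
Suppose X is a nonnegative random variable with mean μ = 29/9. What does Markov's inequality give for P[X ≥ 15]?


μ = E[X] = 29/9, a = 15.
Markov: P[X ≥ 15] ≤ μ/a = (29/9)/15 = 29/135.
Numerically: ≈ 0.2148.
(Since a = 15 > μ = 3.2222, the bound 29/135 is < 1 and informative.)

P[X ≥ 15] ≤ 29/135 ≈ 0.2148.


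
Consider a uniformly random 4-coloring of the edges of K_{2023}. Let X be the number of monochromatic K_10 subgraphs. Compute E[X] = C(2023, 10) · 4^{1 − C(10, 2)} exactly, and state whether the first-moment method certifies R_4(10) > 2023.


E[X] = C(2023, 10) · 4^{1 − 45} = 309399856285778485315440716 · 4^{−44} = 309399856285778485315440716/309485009821345068724781056.
As a reduced fraction: E[X] = 77349964071444621328860179/77371252455336267181195264 ≈ 1.000.
Is E[X] < 1? YES.
Since E[X] < 1, there exists a 4-coloring of K_{2023} with no monochromatic K_10; hence R_4(10) > 2023.

E[X] = 77349964071444621328860179/77371252455336267181195264 ≈ 1.000; E[X] < 1, so R_4(10) > 2023.


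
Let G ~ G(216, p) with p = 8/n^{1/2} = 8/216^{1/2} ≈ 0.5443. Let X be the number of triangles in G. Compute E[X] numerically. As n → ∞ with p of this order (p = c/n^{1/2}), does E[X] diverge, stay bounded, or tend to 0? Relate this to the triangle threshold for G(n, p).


Number of potential triangles: C(216, 3) = 1656360.
Each occurs with probability p³ ≈ (0.5443)³ ≈ 1.612833e-01.
By linearity: E[X] = C(216, 3)·p³ ≈ 1656360 · 1.612833e-01 ≈ 267143.1658.
Since α = 1/2 < 1, p = c/n^{1/2} ≫ 1/n is above the triangle threshold p ~ 1/n. Asymptotically E[X] ~ (c³/6)·n^{3(1−α)} = (8³/6)·n^{1.5} → ∞; triangles are abundant w.h.p.

E[X] ≈ 267143.1658; in regime p = Θ(1/n^{1/2}) E[X] diverges (above the triangle threshold p ~ 1/n).


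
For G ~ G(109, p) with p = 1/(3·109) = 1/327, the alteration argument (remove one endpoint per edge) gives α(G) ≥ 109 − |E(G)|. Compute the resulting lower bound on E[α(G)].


E[|E(G)|] = C(109, 2)·p = 5886 · (1/327) = 18.
E[α(G)] ≥ n − E[|E(G)|] = 109 − 18 = 91.
Numerically: ≈ 91.000000.
(This is only a lower bound; the true E[α(G)] may be larger.)

E[α(G)] ≥ 91 ≈ 91.000000.


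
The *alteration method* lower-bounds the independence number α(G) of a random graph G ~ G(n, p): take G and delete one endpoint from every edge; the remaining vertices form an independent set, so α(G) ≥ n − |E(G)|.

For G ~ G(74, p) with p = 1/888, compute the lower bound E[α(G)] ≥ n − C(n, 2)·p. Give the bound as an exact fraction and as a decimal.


E[|E(G)|] = C(74, 2)·p = 2701 · (1/888) = 73/24.
E[α(G)] ≥ n − E[|E(G)|] = 74 − 73/24 = 1703/24.
Numerically: ≈ 70.9583.
(This is only a lower bound; the true E[α(G)] may be larger.)

E[α(G)] ≥ 1703/24 ≈ 70.9583.


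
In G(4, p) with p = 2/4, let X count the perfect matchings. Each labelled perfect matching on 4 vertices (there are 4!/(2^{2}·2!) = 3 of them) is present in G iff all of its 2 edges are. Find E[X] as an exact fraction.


K_4 has 4!/(2^{2}·2!) = 3 labelled perfect matchings.
For each such perfect matching H, let X_H = 1 if all 2 edges of H are present in G. Then P[X_H = 1] = p^{2} = (1/2)^{2} = 1/4.
Summing the indicators: E[X] = Σ_H E[X_H] = 3 · p^{2} = 3 · 1/4 = 3/4.
Numerically: E[X] ≈ 0.75.

E[X] = 3 · (1/2)^{2} = 3/4 ≈ 0.75.


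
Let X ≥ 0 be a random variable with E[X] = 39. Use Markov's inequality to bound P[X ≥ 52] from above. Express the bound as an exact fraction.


μ = E[X] = 39, a = 52.
Markov: P[X ≥ 52] ≤ μ/a = (39)/52 = 3/4.
Numerically: ≈ 0.75000.
(Since a = 52 > μ = 39.00000, the bound 3/4 is < 1 and informative.)

P[X ≥ 52] ≤ 3/4 ≈ 0.75000.


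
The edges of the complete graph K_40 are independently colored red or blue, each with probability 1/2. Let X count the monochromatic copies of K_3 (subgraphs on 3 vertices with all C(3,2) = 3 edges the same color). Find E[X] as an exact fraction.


Let X = Σ_S X_S over the C(40, 3) = 9880 subsets S of size 3, where X_S = 1 if the K_3 on S is monochromatic.
For a fixed S, the K_3 on S has C(3, 2) = 3 edges. P[all 3 edges red] = (1/2)^3, and likewise for blue, so P[monochromatic] = 2·(1/2)^3 = 2^{1 − 3} = 1/4.
By linearity of expectation: E[X] = C(40, 3) · 2^{1 − 3} = 9880 · 1/4 = 2470.
Numerically: E[X] ≈ 2470.000.

E[X] = C(40,3)·2^(1−C(3,2)) = 2470 ≈ 2470.000.


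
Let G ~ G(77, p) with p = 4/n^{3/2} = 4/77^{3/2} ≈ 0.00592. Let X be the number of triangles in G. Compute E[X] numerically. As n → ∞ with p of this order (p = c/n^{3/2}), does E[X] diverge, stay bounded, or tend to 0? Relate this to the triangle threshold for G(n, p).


Number of potential triangles: C(77, 3) = 73150.
Each occurs with probability p³ ≈ (0.00592)³ ≈ 2.074778e-07.
By linearity: E[X] = C(77, 3)·p³ ≈ 73150 · 2.074778e-07 ≈ 0.0152.
Since α = 3/2 > 1, p = c/n^{3/2} = o(1/n) is below the triangle threshold p ~ 1/n. Asymptotically E[X] ~ (c³/6)·n^{3(1−α)} = (4³/6)·n^{-1.5} → 0, so by Markov's inequality G has no triangles w.h.p.

E[X] ≈ 0.0152; in regime p = Θ(1/n^{3/2}) E[X] tends to 0 (below the triangle threshold p ~ 1/n).


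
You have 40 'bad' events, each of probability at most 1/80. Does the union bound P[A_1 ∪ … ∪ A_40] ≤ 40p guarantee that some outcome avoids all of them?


Union bound: P[∪_{i=1}^{40} A_i] ≤ Σ_i P[A_i] ≤ 40·p = 40·(1/80) = 1/2.
Numerically: 1/2 ≈ 0.500000.
Is 1/2 < 1? YES.
Since P[∪ A_i] ≤ 1/2 < 1, the complement has P[∩ A_i^c] ≥ 1 − 1/2 = 1/2 > 0, so some outcome avoids every A_i.

40·p = 1/2 ≈ 0.500000; existence CERTIFIED by the union bound.


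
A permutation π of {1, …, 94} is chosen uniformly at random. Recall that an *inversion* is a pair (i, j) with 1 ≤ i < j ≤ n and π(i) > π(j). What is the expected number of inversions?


Write X = Σ X_I over the C(94, 2) = 4371 pairs i < j, with X_I the indicator of one inversion.
There are 4371 indicators.
For each fixed pair i < j, the values π(i) and π(j) are two distinct elements of {1, …, 94} in uniformly random order; by symmetry P[π(i) > π(j)] = 1/2.
By linearity: E[X] = 4371 · (1/2) = C(94, 2) · (1/2) = 4371/2 = 4371/2 ≈ 2185.500000.

E[X] = 4371/2 = 2185.500000.


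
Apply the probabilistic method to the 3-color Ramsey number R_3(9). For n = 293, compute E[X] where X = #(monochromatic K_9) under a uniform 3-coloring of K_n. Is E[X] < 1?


E[X] = C(293, 9) · 3^{1 − 36} = 38740172144007620 · 3^{−35} = 38740172144007620/50031545098999707.
As a reduced fraction: E[X] = 38740172144007620/50031545098999707 ≈ 0.7743.
Is E[X] < 1? YES.
Since E[X] < 1, there exists a 3-coloring of K_{293} with no monochromatic K_9; hence R_3(9) > 293.

E[X] = 38740172144007620/50031545098999707 ≈ 0.7743; E[X] < 1, so R_3(9) > 293.


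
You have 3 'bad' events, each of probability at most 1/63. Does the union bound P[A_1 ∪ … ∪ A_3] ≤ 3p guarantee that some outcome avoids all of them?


Union bound: P[∪_{i=1}^{3} A_i] ≤ Σ_i P[A_i] ≤ 3·p = 3·(1/63) = 1/21.
Numerically: 1/21 ≈ 0.04762.
Is 1/21 < 1? YES.
Since P[∪ A_i] ≤ 1/21 < 1, the complement has P[∩ A_i^c] ≥ 1 − 1/21 = 20/21 > 0, so some outcome avoids every A_i.

3·p = 1/21 ≈ 0.04762; existence CERTIFIED by the union bound.


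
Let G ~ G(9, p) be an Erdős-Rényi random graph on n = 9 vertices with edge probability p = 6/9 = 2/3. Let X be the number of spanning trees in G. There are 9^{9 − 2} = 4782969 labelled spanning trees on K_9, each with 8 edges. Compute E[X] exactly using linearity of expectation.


K_9 has 9^{9 − 2} = 4782969 labelled spanning trees.
For each such spanning tree H, let X_H = 1 if all 8 edges of H are present in G. Then P[X_H = 1] = p^{8} = (2/3)^{8} = 256/6561.
Summing the indicators: E[X] = Σ_H E[X_H] = 4782969 · p^{8} = 4782969 · 256/6561 = 186624.
Numerically: E[X] ≈ 1.8662e+05.

E[X] = 4782969 · (2/3)^{8} = 186624 ≈ 1.8662e+05.


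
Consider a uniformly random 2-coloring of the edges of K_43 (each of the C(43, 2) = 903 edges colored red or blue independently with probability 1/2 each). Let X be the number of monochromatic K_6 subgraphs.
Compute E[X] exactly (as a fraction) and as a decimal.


Let X = Σ_S X_S over the C(43, 6) = 6096454 subsets S of size 6, where X_S = 1 if the K_6 on S is monochromatic.
For a fixed S, the K_6 on S has C(6, 2) = 15 edges. P[all 15 edges red] = (1/2)^15, and likewise for blue, so P[monochromatic] = 2·(1/2)^15 = 2^{1 − 15} = 1/16384.
By linearity of expectation: E[X] = C(43, 6) · 2^{1 − 15} = 6096454 · 1/16384 = 3048227/8192.
Numerically: E[X] ≈ 372.0980.

E[X] = C(43,6)·2^(1−C(6,2)) = 3048227/8192 ≈ 372.0980.


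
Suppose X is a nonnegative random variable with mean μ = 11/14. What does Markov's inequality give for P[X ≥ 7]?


μ = E[X] = 11/14, a = 7.
Markov: P[X ≥ 7] ≤ μ/a = (11/14)/7 = 11/98.
Numerically: ≈ 0.11224.
(Since a = 7 > μ = 0.78571, the bound 11/98 is < 1 and informative.)

P[X ≥ 7] ≤ 11/98 ≈ 0.11224.


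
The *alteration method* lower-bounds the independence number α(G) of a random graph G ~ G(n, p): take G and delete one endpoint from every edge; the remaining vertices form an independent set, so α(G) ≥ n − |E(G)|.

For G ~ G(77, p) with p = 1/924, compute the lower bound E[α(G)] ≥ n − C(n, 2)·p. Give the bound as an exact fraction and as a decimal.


E[|E(G)|] = C(77, 2)·p = 2926 · (1/924) = 19/6.
E[α(G)] ≥ n − E[|E(G)|] = 77 − 19/6 = 443/6.
Numerically: ≈ 73.833333.
(This is only a lower bound; the true E[α(G)] may be larger.)

E[α(G)] ≥ 443/6 ≈ 73.833333.


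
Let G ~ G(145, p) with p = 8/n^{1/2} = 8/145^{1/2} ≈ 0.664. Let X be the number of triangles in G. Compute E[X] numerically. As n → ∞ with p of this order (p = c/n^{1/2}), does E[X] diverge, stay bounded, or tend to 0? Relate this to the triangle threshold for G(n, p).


Number of potential triangles: C(145, 3) = 497640.
Each occurs with probability p³ ≈ (0.664)³ ≈ 2.93236e-01.
By linearity: E[X] = C(145, 3)·p³ ≈ 497640 · 2.93236e-01 ≈ 145926.188.
Since α = 1/2 < 1, p = c/n^{1/2} ≫ 1/n is above the triangle threshold p ~ 1/n. Asymptotically E[X] ~ (c³/6)·n^{3(1−α)} = (8³/6)·n^{1.5} → ∞; triangles are abundant w.h.p.

E[X] ≈ 145926.188; in regime p = Θ(1/n^{1/2}) E[X] diverges (above the triangle threshold p ~ 1/n).


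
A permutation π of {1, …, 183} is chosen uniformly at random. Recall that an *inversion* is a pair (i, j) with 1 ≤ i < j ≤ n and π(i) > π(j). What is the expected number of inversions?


Write X = Σ X_I over the C(183, 2) = 16653 pairs i < j, with X_I the indicator of one inversion.
There are 16653 indicators.
For each fixed pair i < j, the values π(i) and π(j) are two distinct elements of {1, …, 183} in uniformly random order; by symmetry P[π(i) > π(j)] = 1/2.
By linearity: E[X] = 16653 · (1/2) = C(183, 2) · (1/2) = 16653/2 = 16653/2 ≈ 8326.500000.

E[X] = 16653/2 = 8326.500000.


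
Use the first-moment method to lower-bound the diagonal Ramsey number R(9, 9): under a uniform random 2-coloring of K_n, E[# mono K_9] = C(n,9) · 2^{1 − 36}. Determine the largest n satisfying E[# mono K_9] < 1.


We need C(n, 9) · 2^{1 − 36} < 1, i.e. C(n, 9) < 2^{36 − 1} = 34359738368.
Check values of n near the boundary:
  n = 63: C(63, 9) = 23667689815; 23667689815 < 34359738368? YES
  n = 64: C(64, 9) = 27540584512; 27540584512 < 34359738368? YES
  n = 65: C(65, 9) = 31966749880; 31966749880 < 34359738368? YES
  n = 66: C(66, 9) = 37014131440; 37014131440 < 34359738368? NO
  n = 67: C(67, 9) = 42757703560; 42757703560 < 34359738368? NO
  n = 68: C(68, 9) = 49280065120; 49280065120 < 34359738368? NO
The largest n with C(n, 9) < 34359738368 is n = 65 (where E[X] = 3995843735/4294967296 ≈ 0.9304). Hence R(9, 9) > 65, i.e. R(9, 9) ≥ 66.

Largest n = 65; hence R(9, 9) > 65.


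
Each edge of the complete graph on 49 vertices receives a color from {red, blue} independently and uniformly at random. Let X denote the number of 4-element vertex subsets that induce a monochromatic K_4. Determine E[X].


Let X = Σ_S X_S over the C(49, 4) = 211876 subsets S of size 4, where X_S = 1 if the K_4 on S is monochromatic.
For a fixed S, the K_4 on S has C(4, 2) = 6 edges. P[all 6 edges red] = (1/2)^6, and likewise for blue, so P[monochromatic] = 2·(1/2)^6 = 2^{1 − 6} = 1/32.
By linearity of expectation: E[X] = C(49, 4) · 2^{1 − 6} = 211876 · 1/32 = 52969/8.
Numerically: E[X] ≈ 6621.125.

E[X] = C(49,4)·2^(1−C(4,2)) = 52969/8 ≈ 6621.125.


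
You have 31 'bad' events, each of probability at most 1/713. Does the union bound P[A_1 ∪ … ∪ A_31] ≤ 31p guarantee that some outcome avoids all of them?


Union bound: P[∪_{i=1}^{31} A_i] ≤ Σ_i P[A_i] ≤ 31·p = 31·(1/713) = 1/23.
Numerically: 1/23 ≈ 0.043.
Is 1/23 < 1? YES.
Since P[∪ A_i] ≤ 1/23 < 1, the complement has P[∩ A_i^c] ≥ 1 − 1/23 = 22/23 > 0, so some outcome avoids every A_i.

31·p = 1/23 ≈ 0.043; existence CERTIFIED by the union bound.


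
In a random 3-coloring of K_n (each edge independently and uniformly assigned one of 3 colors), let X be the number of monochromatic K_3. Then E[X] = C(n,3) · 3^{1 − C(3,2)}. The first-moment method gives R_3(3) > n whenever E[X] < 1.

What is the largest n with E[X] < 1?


We need C(n, 3) · 3^{1 − 3} < 1, i.e. C(n, 3) < 3^{3 − 1} = 9.
Check values of n near the boundary:
  n = 3: C(3, 3) = 1; 1 < 9? YES
  n = 4: C(4, 3) = 4; 4 < 9? YES
  n = 5: C(5, 3) = 10; 10 < 9? NO
  n = 6: C(6, 3) = 20; 20 < 9? NO
  n = 7: C(7, 3) = 35; 35 < 9? NO
The largest n with C(n, 3) < 9 is n = 4 (where E[X] = 4/9 ≈ 0.44444). Hence R_3(3) > 4, i.e. R_3(3) ≥ 5.

Largest n = 4; hence R_3(3) > 4.


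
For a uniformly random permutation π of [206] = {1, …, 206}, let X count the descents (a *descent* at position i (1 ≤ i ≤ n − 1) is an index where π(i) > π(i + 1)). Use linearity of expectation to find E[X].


Write X = Σ X_I over i = 1, …, 205, with X_I the indicator of one descent.
There are 205 indicators.
For each fixed i, the pair (π(i), π(i+1)) is a uniformly random ordered pair of distinct values from {1, …, 206}; by symmetry P[π(i) > π(i+1)] = 1/2.
By linearity: E[X] = 205 · (1/2) = (206 − 1) · (1/2) = 205/2 ≈ 102.500.

E[X] = 205/2 = 102.500.


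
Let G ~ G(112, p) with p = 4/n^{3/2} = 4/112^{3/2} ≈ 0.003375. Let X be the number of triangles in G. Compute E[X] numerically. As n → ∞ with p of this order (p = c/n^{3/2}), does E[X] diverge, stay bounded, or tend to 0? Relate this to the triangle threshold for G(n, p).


Number of potential triangles: C(112, 3) = 227920.
Each occurs with probability p³ ≈ (0.003375)³ ≈ 3.843252e-08.
By linearity: E[X] = C(112, 3)·p³ ≈ 227920 · 3.843252e-08 ≈ 0.0088.
Since α = 3/2 > 1, p = c/n^{3/2} = o(1/n) is below the triangle threshold p ~ 1/n. Asymptotically E[X] ~ (c³/6)·n^{3(1−α)} = (4³/6)·n^{-1.5} → 0, so by Markov's inequality G has no triangles w.h.p.

E[X] ≈ 0.0088; in regime p = Θ(1/n^{3/2}) E[X] tends to 0 (below the triangle threshold p ~ 1/n).


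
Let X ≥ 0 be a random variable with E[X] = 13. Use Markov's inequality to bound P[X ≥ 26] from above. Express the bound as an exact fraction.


μ = E[X] = 13, a = 26.
Markov: P[X ≥ 26] ≤ μ/a = (13)/26 = 1/2.
Numerically: ≈ 0.500000.
(Since a = 26 > μ = 13.000000, the bound 1/2 is < 1 and informative.)

P[X ≥ 26] ≤ 1/2 ≈ 0.500000.


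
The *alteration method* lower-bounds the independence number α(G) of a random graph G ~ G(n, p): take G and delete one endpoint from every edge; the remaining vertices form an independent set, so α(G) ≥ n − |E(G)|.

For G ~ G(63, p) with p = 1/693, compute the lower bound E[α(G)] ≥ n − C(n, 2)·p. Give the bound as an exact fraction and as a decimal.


E[|E(G)|] = C(63, 2)·p = 1953 · (1/693) = 31/11.
E[α(G)] ≥ n − E[|E(G)|] = 63 − 31/11 = 662/11.
Numerically: ≈ 60.182.
(This is only a lower bound; the true E[α(G)] may be larger.)

E[α(G)] ≥ 662/11 ≈ 60.182.


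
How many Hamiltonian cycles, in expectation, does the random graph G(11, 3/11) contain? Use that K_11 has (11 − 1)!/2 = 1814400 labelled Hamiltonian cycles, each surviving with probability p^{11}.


K_11 has (11 − 1)!/2 = 1814400 labelled Hamiltonian cycles.
For each such Hamiltonian cycle H, let X_H = 1 if all 11 edges of H are present in G. Then P[X_H = 1] = p^{11} = (3/11)^{11} = 177147/285311670611.
By linearity: E[X] = Σ_H E[X_H] = 1814400 · p^{11} = 1814400 · 177147/285311670611 = 321415516800/285311670611.
Numerically: E[X] ≈ 1.13.

E[X] = 1814400 · (3/11)^{11} = 321415516800/285311670611 ≈ 1.13.


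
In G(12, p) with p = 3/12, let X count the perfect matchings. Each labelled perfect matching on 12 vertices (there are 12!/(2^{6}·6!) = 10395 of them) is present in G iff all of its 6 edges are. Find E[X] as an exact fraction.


K_12 has 12!/(2^{6}·6!) = 10395 labelled perfect matchings.
For each such perfect matching H, let X_H = 1 if all 6 edges of H are present in G. Then P[X_H = 1] = p^{6} = (1/4)^{6} = 1/4096.
By linearity of expectation: E[X] = Σ_H E[X_H] = 10395 · p^{6} = 10395 · 1/4096 = 10395/4096.
Numerically: E[X] ≈ 2.5378.

E[X] = 10395 · (1/4)^{6} = 10395/4096 ≈ 2.5378.


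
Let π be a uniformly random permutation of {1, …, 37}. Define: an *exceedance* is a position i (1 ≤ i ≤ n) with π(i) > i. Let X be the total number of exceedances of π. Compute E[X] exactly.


Write X = Σ_{i=1}^{37} X_i, where X_i = 1_{π(i) > i}.
For each fixed i, π(i) is uniform over {1, …, 37} (marginal of a uniform permutation), so P[π(i) > i] = (n − i)/n. Summing: Σ_{i=1}^{37} (n − i)/n = (0 + 1 + … + 36)/37 = 37(37 − 1)/(2·37) = (37 − 1)/2.
Hence E[X] = Σ_{i=1}^{37} (37 − i)/37 = 18 ≈ 18.00000.

E[X] = 18 = 18.00000.


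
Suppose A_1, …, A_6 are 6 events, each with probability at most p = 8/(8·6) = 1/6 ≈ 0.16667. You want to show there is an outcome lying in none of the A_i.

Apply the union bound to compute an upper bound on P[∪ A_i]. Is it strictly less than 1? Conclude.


Union bound: P[∪_{i=1}^{6} A_i] ≤ Σ_i P[A_i] ≤ 6·p = 6·(1/6) = 1.
Numerically: 1 ≈ 1.00000.
Is 1 < 1? NO.
Since the bound 1 is ≥ 1, the union bound is uninformative here; it does NOT by itself certify existence.

6·p = 1 ≈ 1.00000; existence NOT certified by the union bound.


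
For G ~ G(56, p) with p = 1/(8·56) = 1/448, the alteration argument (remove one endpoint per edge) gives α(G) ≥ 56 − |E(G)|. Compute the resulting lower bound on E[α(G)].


E[|E(G)|] = C(56, 2)·p = 1540 · (1/448) = 55/16.
E[α(G)] ≥ n − E[|E(G)|] = 56 − 55/16 = 841/16.
Numerically: ≈ 52.56250.
(This is only a lower bound; the true E[α(G)] may be larger.)

E[α(G)] ≥ 841/16 ≈ 52.56250.


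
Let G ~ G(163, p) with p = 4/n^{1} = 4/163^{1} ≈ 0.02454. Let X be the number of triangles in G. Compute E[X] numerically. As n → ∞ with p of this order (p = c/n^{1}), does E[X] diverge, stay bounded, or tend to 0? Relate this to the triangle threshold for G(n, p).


Number of potential triangles: C(163, 3) = 708561.
Each occurs with probability p³ ≈ (0.02454)³ ≈ 1.4778051e-05.
By linearity: E[X] = C(163, 3)·p³ ≈ 708561 · 1.4778051e-05 ≈ 10.47115.
Here α = 1, so p = 4/n is exactly at the triangle threshold p ~ 1/n. Asymptotically E[X] → c³/6 = 4³/6 = 32/3 ≈ 10.66667, a bounded constant. In this regime the triangle count is asymptotically Poisson(c³/6).

E[X] ≈ 10.47115; in regime p = Θ(1/n^{1}) E[X] stays bounded (at the triangle threshold p ~ 1/n).


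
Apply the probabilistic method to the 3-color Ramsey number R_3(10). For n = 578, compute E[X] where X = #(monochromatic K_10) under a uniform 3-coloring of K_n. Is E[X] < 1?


E[X] = C(578, 10) · 3^{1 − 45} = 1060514767274403635480 · 3^{−44} = 1060514767274403635480/984770902183611232881.
As a reduced fraction: E[X] = 1060514767274403635480/984770902183611232881 ≈ 1.0769.
Is E[X] < 1? NO.
Since E[X] ≥ 1, the first-moment bound is inconclusive at n = 578; it does NOT by itself certify R_3(10) > 578.

E[X] = 1060514767274403635480/984770902183611232881 ≈ 1.0769; E[X] ≥ 1; first-moment method inconclusive here.


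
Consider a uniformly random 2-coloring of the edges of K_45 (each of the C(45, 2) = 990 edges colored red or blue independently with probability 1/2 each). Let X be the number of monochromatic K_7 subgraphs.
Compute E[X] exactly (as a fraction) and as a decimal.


Let X = Σ_S X_S over the C(45, 7) = 45379620 subsets S of size 7, where X_S = 1 if the K_7 on S is monochromatic.
For a fixed S, the K_7 on S has C(7, 2) = 21 edges. P[all 21 edges red] = (1/2)^21, and likewise for blue, so P[monochromatic] = 2·(1/2)^21 = 2^{1 − 21} = 1/1048576.
By linearity of expectation: E[X] = C(45, 7) · 2^{1 − 21} = 45379620 · 1/1048576 = 11344905/262144.
Numerically: E[X] ≈ 43.2774.

E[X] = C(45,7)·2^(1−C(7,2)) = 11344905/262144 ≈ 43.2774.
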